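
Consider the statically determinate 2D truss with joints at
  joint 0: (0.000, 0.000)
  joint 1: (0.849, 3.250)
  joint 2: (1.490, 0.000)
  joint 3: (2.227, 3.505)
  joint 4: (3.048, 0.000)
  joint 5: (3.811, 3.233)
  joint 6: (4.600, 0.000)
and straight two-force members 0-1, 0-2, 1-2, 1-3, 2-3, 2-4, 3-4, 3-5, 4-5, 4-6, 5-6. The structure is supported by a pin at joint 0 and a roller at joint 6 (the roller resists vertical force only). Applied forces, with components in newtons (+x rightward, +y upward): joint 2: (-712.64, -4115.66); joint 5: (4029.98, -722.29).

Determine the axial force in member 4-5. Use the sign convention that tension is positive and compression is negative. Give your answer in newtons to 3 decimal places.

N=7 nodes, M=11 members, R=3 reactions → 2N=14, M+R=14
member 0 (0-1): L=3.3591, (cx,cy)=(0.2527,0.9675)
member 1 (0-2): L=1.4900, (cx,cy)=(1.0000,0.0000)
member 2 (1-2): L=3.3126, (cx,cy)=(0.1935,-0.9811)
member 3 (1-3): L=1.4014, (cx,cy)=(0.9833,0.1820)
member 4 (2-3): L=3.5816, (cx,cy)=(0.2058,0.9786)
member 5 (2-4): L=1.5580, (cx,cy)=(1.0000,0.0000)
member 6 (3-4): L=3.5999, (cx,cy)=(0.2281,-0.9736)
member 7 (3-5): L=1.6072, (cx,cy)=(0.9856,-0.1692)
member 8 (4-5): L=3.3218, (cx,cy)=(0.2297,0.9733)
member 9 (4-6): L=1.5520, (cx,cy)=(1.0000,0.0000)
member 10 (5-6): L=3.3279, (cx,cy)=(0.2371,-0.9715)
solve A·x = −loads:
  F[0-1] = -76.5426 N (compression)
  F[0-2] = +3336.6861 N (tension)
  F[1-2] = +69.3056 N (tension)
  F[1-3] = -33.3131 N (compression)
  F[2-3] = +4136.1780 N (tension)
  F[2-4] = +3211.6303 N (tension)
  F[3-4] = -4475.3345 N (compression)
  F[3-5] = +1865.9276 N (tension)
  F[4-5] = +4477.0967 N (tension)
  F[4-6] = +1162.6079 N (tension)
  F[5-6] = -4903.7057 N (compression)
  Rx@0 = -3317.3400 N
  Ry@0 = +74.0574 N
  Ry@6 = +4763.8926 N

4477.097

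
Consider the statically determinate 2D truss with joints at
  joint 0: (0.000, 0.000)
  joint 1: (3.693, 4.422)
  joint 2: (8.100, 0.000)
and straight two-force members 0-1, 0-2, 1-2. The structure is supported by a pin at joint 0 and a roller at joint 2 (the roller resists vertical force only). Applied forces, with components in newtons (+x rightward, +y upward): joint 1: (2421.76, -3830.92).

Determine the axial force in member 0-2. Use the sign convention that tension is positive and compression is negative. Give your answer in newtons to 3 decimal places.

N=3 nodes, M=3 members, R=3 reactions → 2N=6, M+R=6
member 0 (0-1): L=5.7613, (cx,cy)=(0.6410,0.7675)
member 1 (0-2): L=8.1000, (cx,cy)=(1.0000,0.0000)
member 2 (1-2): L=6.2431, (cx,cy)=(0.7059,-0.7083)
solve A·x = −loads:
  F[0-1] = -993.0489 N (compression)
  F[0-2] = +3058.3078 N (tension)
  F[1-2] = -4332.4673 N (compression)
  Rx@0 = -2421.7600 N
  Ry@0 = +762.2027 N
  Ry@2 = +3068.7173 N

3058.308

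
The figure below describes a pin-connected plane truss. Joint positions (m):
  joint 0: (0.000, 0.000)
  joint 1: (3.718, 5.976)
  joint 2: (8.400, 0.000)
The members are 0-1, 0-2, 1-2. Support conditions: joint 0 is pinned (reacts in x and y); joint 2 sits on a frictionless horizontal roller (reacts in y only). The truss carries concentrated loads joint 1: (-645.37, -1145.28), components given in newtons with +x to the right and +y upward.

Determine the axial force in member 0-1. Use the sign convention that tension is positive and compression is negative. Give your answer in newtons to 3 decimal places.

N=3 nodes, M=3 members, R=3 reactions → 2N=6, M+R=6
member 0 (0-1): L=7.0382, (cx,cy)=(0.5283,0.8491)
member 1 (0-2): L=8.4000, (cx,cy)=(1.0000,0.0000)
member 2 (1-2): L=7.5917, (cx,cy)=(0.6167,-0.7872)
solve A·x = −loads:
  F[0-1] = -1292.5628 N (compression)
  F[0-2] = +37.4404 N (tension)
  F[1-2] = -60.7082 N (compression)
  Rx@0 = +645.3700 N
  Ry@0 = +1097.4919 N
  Ry@2 = +47.7881 N

-1292.563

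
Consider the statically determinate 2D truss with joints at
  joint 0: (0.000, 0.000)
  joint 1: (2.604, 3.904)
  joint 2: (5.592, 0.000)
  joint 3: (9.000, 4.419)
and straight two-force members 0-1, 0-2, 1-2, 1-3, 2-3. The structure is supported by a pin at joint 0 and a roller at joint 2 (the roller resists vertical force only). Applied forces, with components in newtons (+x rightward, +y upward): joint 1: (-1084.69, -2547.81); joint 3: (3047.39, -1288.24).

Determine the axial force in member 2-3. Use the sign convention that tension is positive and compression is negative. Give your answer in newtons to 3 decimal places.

-2064.940

N=4 nodes, M=5 members, R=3 reactions → 2N=8, M+R=8
member 0 (0-1): L=4.6928, (cx,cy)=(0.5549,0.8319)
member 1 (0-2): L=5.5920, (cx,cy)=(1.0000,0.0000)
member 2 (1-2): L=4.9162, (cx,cy)=(0.6078,-0.7941)
member 3 (1-3): L=6.4167, (cx,cy)=(0.9968,0.0803)
member 4 (2-3): L=5.5805, (cx,cy)=(0.6107,0.7919)
solve A·x = −loads:
  F[0-1] = +1291.7312 N (tension)
  F[0-2] = +1245.9224 N (tension)
  F[1-2] = -4124.7936 N (compression)
  F[1-3] = +4322.3880 N (tension)
  F[2-3] = -2064.9405 N (compression)
  Rx@0 = -1962.7000 N
  Ry@0 = -1074.6159 N
  Ry@2 = +4910.6659 N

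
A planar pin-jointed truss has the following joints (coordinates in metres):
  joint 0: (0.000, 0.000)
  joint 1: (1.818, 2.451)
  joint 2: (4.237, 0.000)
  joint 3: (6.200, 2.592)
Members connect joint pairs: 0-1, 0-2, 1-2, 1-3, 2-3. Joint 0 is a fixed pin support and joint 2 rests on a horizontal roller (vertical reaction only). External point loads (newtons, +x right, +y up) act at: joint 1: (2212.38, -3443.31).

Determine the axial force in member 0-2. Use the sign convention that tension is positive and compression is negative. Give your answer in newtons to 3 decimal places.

2721.255

N=4 nodes, M=5 members, R=3 reactions → 2N=8, M+R=8
member 0 (0-1): L=3.0516, (cx,cy)=(0.5957,0.8032)
member 1 (0-2): L=4.2370, (cx,cy)=(1.0000,0.0000)
member 2 (1-2): L=3.4437, (cx,cy)=(0.7024,-0.7117)
member 3 (1-3): L=4.3843, (cx,cy)=(0.9995,0.0322)
member 4 (2-3): L=3.2514, (cx,cy)=(0.6037,0.7972)
solve A·x = −loads:
  F[0-1] = -854.1824 N (compression)
  F[0-2] = +2721.2546 N (tension)
  F[1-2] = -3873.9735 N (compression)
  F[1-3] = +0.0000 N (tension)
  F[2-3] = +0.0000 N (tension)
  Rx@0 = -2212.3800 N
  Ry@0 = +686.0570 N
  Ry@2 = +2757.2530 N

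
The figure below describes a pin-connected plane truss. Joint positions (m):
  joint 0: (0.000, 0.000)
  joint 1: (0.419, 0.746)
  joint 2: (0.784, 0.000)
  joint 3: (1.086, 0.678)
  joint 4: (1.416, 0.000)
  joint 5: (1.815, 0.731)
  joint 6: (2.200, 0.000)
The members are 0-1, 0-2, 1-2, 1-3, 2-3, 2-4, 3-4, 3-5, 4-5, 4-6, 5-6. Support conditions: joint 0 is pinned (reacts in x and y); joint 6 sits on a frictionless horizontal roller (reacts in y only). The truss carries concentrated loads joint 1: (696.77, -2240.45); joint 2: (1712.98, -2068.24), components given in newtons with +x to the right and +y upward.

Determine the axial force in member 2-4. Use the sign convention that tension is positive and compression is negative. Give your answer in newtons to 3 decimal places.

2300.324

N=7 nodes, M=11 members, R=3 reactions → 2N=14, M+R=14
member 0 (0-1): L=0.8556, (cx,cy)=(0.4897,0.8719)
member 1 (0-2): L=0.7840, (cx,cy)=(1.0000,0.0000)
member 2 (1-2): L=0.8305, (cx,cy)=(0.4395,-0.8982)
member 3 (1-3): L=0.6705, (cx,cy)=(0.9948,-0.1014)
member 4 (2-3): L=0.7422, (cx,cy)=(0.4069,0.9135)
member 5 (2-4): L=0.6320, (cx,cy)=(1.0000,0.0000)
member 6 (3-4): L=0.7540, (cx,cy)=(0.4376,-0.8992)
member 7 (3-5): L=0.7309, (cx,cy)=(0.9974,0.0725)
member 8 (4-5): L=0.8328, (cx,cy)=(0.4791,0.8778)
member 9 (4-6): L=0.7840, (cx,cy)=(1.0000,0.0000)
member 10 (5-6): L=0.8262, (cx,cy)=(0.4660,-0.8848)
solve A·x = −loads:
  F[0-1] = -3336.0637 N (compression)
  F[0-2] = +4043.4412 N (tension)
  F[1-2] = +1061.3622 N (tension)
  F[1-3] = -2811.4177 N (compression)
  F[2-3] = +1220.4723 N (tension)
  F[2-4] = +2300.3242 N (tension)
  F[3-4] = -1683.4702 N (compression)
  F[3-5] = -1567.6977 N (compression)
  F[4-5] = +1724.4995 N (tension)
  F[4-6] = +737.3555 N (tension)
  F[5-6] = -1582.3220 N (compression)
  Rx@0 = -2409.7500 N
  Ry@0 = +2908.6722 N
  Ry@6 = +1400.0178 N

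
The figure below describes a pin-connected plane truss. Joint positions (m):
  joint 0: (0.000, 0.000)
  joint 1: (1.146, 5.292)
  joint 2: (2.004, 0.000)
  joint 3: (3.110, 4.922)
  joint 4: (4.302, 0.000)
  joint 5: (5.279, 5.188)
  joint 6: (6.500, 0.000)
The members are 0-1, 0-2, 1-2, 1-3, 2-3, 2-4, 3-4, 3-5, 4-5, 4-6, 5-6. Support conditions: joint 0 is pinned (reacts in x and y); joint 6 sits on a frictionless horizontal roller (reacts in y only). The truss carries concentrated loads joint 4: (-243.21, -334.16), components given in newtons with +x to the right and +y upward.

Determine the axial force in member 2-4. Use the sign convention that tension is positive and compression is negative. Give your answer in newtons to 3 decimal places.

N=7 nodes, M=11 members, R=3 reactions → 2N=14, M+R=14
member 0 (0-1): L=5.4147, (cx,cy)=(0.2116,0.9773)
member 1 (0-2): L=2.0040, (cx,cy)=(1.0000,0.0000)
member 2 (1-2): L=5.3611, (cx,cy)=(0.1600,-0.9871)
member 3 (1-3): L=1.9985, (cx,cy)=(0.9827,-0.1851)
member 4 (2-3): L=5.0447, (cx,cy)=(0.2192,0.9757)
member 5 (2-4): L=2.2980, (cx,cy)=(1.0000,0.0000)
member 6 (3-4): L=5.0643, (cx,cy)=(0.2354,-0.9719)
member 7 (3-5): L=2.1852, (cx,cy)=(0.9926,0.1217)
member 8 (4-5): L=5.2792, (cx,cy)=(0.1851,0.9827)
member 9 (4-6): L=2.1980, (cx,cy)=(1.0000,0.0000)
member 10 (5-6): L=5.3297, (cx,cy)=(0.2291,-0.9734)
solve A·x = −loads:
  F[0-1] = -115.6167 N (compression)
  F[0-2] = -218.7400 N (compression)
  F[1-2] = +122.8969 N (tension)
  F[1-3] = -44.9150 N (compression)
  F[2-3] = -124.3378 N (compression)
  F[2-4] = -171.8117 N (compression)
  F[3-4] = +104.1612 N (tension)
  F[3-5] = -96.6337 N (compression)
  F[4-5] = +237.0195 N (tension)
  F[4-6] = +52.0508 N (tension)
  F[5-6] = -227.2051 N (compression)
  Rx@0 = +243.2100 N
  Ry@0 = +112.9975 N
  Ry@6 = +221.1625 N

-171.812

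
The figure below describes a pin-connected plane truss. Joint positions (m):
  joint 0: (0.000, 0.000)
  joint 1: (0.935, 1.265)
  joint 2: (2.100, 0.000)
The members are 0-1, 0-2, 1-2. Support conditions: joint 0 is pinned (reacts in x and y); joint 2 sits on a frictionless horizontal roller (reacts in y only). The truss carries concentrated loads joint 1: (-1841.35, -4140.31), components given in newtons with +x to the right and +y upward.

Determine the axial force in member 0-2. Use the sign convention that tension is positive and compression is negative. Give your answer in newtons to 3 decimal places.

N=3 nodes, M=3 members, R=3 reactions → 2N=6, M+R=6
member 0 (0-1): L=1.5730, (cx,cy)=(0.5944,0.8042)
member 1 (0-2): L=2.1000, (cx,cy)=(1.0000,0.0000)
member 2 (1-2): L=1.7197, (cx,cy)=(0.6774,-0.7356)
solve A·x = −loads:
  F[0-1] = -4235.4905 N (compression)
  F[0-2] = +676.1877 N (tension)
  F[1-2] = -998.1597 N (compression)
  Rx@0 = +1841.3500 N
  Ry@0 = +3406.0804 N
  Ry@2 = +734.2296 N

676.188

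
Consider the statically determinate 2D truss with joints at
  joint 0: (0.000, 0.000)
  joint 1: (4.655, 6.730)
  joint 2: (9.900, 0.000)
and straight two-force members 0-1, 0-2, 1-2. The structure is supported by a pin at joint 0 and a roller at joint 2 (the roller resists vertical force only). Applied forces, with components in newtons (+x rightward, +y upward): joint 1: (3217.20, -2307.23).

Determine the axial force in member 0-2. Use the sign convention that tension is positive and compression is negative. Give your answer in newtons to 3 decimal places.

2549.951

N=3 nodes, M=3 members, R=3 reactions → 2N=6, M+R=6
member 0 (0-1): L=8.1830, (cx,cy)=(0.5689,0.8224)
member 1 (0-2): L=9.9000, (cx,cy)=(1.0000,0.0000)
member 2 (1-2): L=8.5325, (cx,cy)=(0.6147,-0.7888)
solve A·x = −loads:
  F[0-1] = +1172.9576 N (tension)
  F[0-2] = +2549.9509 N (tension)
  F[1-2] = -4148.2100 N (compression)
  Rx@0 = -3217.2000 N
  Ry@0 = -964.6803 N
  Ry@2 = +3271.9103 N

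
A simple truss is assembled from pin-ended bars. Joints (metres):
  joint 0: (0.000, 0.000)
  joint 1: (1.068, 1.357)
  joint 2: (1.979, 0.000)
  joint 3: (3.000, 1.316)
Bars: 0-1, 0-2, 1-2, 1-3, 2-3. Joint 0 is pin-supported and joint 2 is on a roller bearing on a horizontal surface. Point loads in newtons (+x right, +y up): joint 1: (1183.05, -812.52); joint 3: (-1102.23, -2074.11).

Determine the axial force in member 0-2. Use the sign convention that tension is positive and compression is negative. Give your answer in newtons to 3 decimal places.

-528.572

N=4 nodes, M=5 members, R=3 reactions → 2N=8, M+R=8
member 0 (0-1): L=1.7269, (cx,cy)=(0.6185,0.7858)
member 1 (0-2): L=1.9790, (cx,cy)=(1.0000,0.0000)
member 2 (1-2): L=1.6344, (cx,cy)=(0.5574,-0.8303)
member 3 (1-3): L=1.9324, (cx,cy)=(0.9998,-0.0212)
member 4 (2-3): L=1.6656, (cx,cy)=(0.6130,0.7901)
solve A·x = −loads:
  F[0-1] = +985.3359 N (tension)
  F[0-2] = -528.5716 N (compression)
  F[1-2] = -1923.9768 N (compression)
  F[1-3] = +498.8400 N (tension)
  F[2-3] = -2611.7439 N (compression)
  Rx@0 = -80.8200 N
  Ry@0 = -774.2925 N
  Ry@2 = +3660.9225 N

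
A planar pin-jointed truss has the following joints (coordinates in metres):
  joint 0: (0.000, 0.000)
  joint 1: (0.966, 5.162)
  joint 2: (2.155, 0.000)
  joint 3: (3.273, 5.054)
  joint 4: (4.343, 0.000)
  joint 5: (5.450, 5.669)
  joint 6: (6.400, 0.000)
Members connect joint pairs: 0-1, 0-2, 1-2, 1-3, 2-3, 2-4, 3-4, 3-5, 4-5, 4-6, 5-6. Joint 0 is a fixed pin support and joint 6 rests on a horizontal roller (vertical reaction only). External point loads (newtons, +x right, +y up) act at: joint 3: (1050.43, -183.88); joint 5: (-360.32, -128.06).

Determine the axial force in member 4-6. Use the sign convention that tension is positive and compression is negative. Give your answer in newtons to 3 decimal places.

N=7 nodes, M=11 members, R=3 reactions → 2N=14, M+R=14
member 0 (0-1): L=5.2516, (cx,cy)=(0.1839,0.9829)
member 1 (0-2): L=2.1550, (cx,cy)=(1.0000,0.0000)
member 2 (1-2): L=5.2972, (cx,cy)=(0.2245,-0.9745)
member 3 (1-3): L=2.3095, (cx,cy)=(0.9989,-0.0468)
member 4 (2-3): L=5.1762, (cx,cy)=(0.2160,0.9764)
member 5 (2-4): L=2.1880, (cx,cy)=(1.0000,0.0000)
member 6 (3-4): L=5.1660, (cx,cy)=(0.2071,-0.9783)
member 7 (3-5): L=2.2622, (cx,cy)=(0.9623,0.2719)
member 8 (4-5): L=5.7761, (cx,cy)=(0.1917,0.9815)
member 9 (4-6): L=2.0570, (cx,cy)=(1.0000,0.0000)
member 10 (5-6): L=5.7480, (cx,cy)=(0.1653,-0.9862)
solve A·x = −loads:
  F[0-1] = +408.4649 N (tension)
  F[0-2] = +614.9755 N (tension)
  F[1-2] = -420.1482 N (compression)
  F[1-3] = +169.6264 N (tension)
  F[2-3] = +419.3253 N (tension)
  F[2-4] = +430.0993 N (tension)
  F[3-4] = -779.9448 N (compression)
  F[3-5] = -653.4875 N (compression)
  F[4-5] = +777.4434 N (tension)
  F[4-6] = +119.5561 N (tension)
  F[5-6] = -723.3833 N (compression)
  Rx@0 = -690.1100 N
  Ry@0 = -401.4952 N
  Ry@6 = +713.4352 N

119.556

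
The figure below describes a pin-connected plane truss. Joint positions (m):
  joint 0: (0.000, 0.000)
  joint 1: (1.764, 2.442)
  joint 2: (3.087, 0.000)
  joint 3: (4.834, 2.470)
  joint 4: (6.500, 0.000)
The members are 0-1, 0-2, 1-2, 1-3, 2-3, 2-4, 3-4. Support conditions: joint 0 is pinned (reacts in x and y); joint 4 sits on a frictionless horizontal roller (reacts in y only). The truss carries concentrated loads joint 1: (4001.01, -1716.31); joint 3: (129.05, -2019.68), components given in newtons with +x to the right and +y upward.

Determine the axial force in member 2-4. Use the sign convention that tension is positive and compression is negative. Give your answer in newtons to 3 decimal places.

N=5 nodes, M=7 members, R=3 reactions → 2N=10, M+R=10
member 0 (0-1): L=3.0125, (cx,cy)=(0.5856,0.8106)
member 1 (0-2): L=3.0870, (cx,cy)=(1.0000,0.0000)
member 2 (1-2): L=2.7774, (cx,cy)=(0.4764,-0.8793)
member 3 (1-3): L=3.0701, (cx,cy)=(1.0000,0.0091)
member 4 (2-3): L=3.0254, (cx,cy)=(0.5774,0.8164)
member 5 (2-4): L=3.4130, (cx,cy)=(1.0000,0.0000)
member 6 (3-4): L=2.9793, (cx,cy)=(0.5592,-0.8290)
solve A·x = −loads:
  F[0-1] = -266.4626 N (compression)
  F[0-2] = +4286.0907 N (tension)
  F[1-2] = -1740.8609 N (compression)
  F[1-3] = -3327.9153 N (compression)
  F[2-3] = +1874.8269 N (tension)
  F[2-4] = +2374.2107 N (tension)
  F[3-4] = -4245.8443 N (compression)
  Rx@0 = -4130.0600 N
  Ry@0 = +216.0017 N
  Ry@4 = +3519.9883 N

2374.211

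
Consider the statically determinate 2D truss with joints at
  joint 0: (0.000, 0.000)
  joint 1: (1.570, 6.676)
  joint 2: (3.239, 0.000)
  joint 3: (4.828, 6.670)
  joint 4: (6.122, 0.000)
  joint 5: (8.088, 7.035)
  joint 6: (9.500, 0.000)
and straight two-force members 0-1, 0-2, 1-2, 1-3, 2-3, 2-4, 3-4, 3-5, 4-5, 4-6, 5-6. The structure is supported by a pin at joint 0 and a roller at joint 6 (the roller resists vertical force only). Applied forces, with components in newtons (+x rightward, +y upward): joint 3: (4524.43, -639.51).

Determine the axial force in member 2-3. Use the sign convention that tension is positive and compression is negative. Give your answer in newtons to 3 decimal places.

2944.849

N=7 nodes, M=11 members, R=3 reactions → 2N=14, M+R=14
member 0 (0-1): L=6.8581, (cx,cy)=(0.2289,0.9734)
member 1 (0-2): L=3.2390, (cx,cy)=(1.0000,0.0000)
member 2 (1-2): L=6.8815, (cx,cy)=(0.2425,-0.9701)
member 3 (1-3): L=3.2580, (cx,cy)=(1.0000,-0.0018)
member 4 (2-3): L=6.8567, (cx,cy)=(0.2317,0.9728)
member 5 (2-4): L=2.8830, (cx,cy)=(1.0000,0.0000)
member 6 (3-4): L=6.7944, (cx,cy)=(0.1905,-0.9817)
member 7 (3-5): L=3.2804, (cx,cy)=(0.9938,0.1113)
member 8 (4-5): L=7.3045, (cx,cy)=(0.2691,0.9631)
member 9 (4-6): L=3.3780, (cx,cy)=(1.0000,0.0000)
member 10 (5-6): L=7.1753, (cx,cy)=(0.1968,-0.9804)
solve A·x = −loads:
  F[0-1] = +2940.2020 N (tension)
  F[0-2] = +3851.3426 N (tension)
  F[1-2] = -2952.8449 N (compression)
  F[1-3] = +1389.2598 N (tension)
  F[2-3] = +2944.8495 N (tension)
  F[2-4] = +2452.7172 N (tension)
  F[3-4] = -3764.8755 N (compression)
  F[3-5] = -1746.5341 N (compression)
  F[4-5] = +3837.5756 N (tension)
  F[4-6] = +702.8151 N (tension)
  F[5-6] = -3571.4667 N (compression)
  Rx@0 = -4524.4300 N
  Ry@0 = -2862.1218 N
  Ry@6 = +3501.6318 N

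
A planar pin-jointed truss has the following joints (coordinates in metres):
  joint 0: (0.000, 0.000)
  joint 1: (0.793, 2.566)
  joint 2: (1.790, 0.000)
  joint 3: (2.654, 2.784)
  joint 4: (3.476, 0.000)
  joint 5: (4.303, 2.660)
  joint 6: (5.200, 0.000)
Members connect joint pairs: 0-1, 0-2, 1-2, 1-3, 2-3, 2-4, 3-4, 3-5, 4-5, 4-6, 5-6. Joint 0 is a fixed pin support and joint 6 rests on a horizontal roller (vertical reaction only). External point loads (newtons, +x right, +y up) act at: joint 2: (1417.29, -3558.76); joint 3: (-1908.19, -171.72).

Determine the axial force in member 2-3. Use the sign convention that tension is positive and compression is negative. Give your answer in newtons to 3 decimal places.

406.425

N=7 nodes, M=11 members, R=3 reactions → 2N=14, M+R=14
member 0 (0-1): L=2.6857, (cx,cy)=(0.2953,0.9554)
member 1 (0-2): L=1.7900, (cx,cy)=(1.0000,0.0000)
member 2 (1-2): L=2.7529, (cx,cy)=(0.3622,-0.9321)
member 3 (1-3): L=1.8737, (cx,cy)=(0.9932,0.1163)
member 4 (2-3): L=2.9150, (cx,cy)=(0.2964,0.9551)
member 5 (2-4): L=1.6860, (cx,cy)=(1.0000,0.0000)
member 6 (3-4): L=2.9028, (cx,cy)=(0.2832,-0.9591)
member 7 (3-5): L=1.6537, (cx,cy)=(0.9972,-0.0750)
member 8 (4-5): L=2.7856, (cx,cy)=(0.2969,0.9549)
member 9 (4-6): L=1.7240, (cx,cy)=(1.0000,0.0000)
member 10 (5-6): L=2.8072, (cx,cy)=(0.3195,-0.9476)
solve A·x = −loads:
  F[0-1] = -3599.9163 N (compression)
  F[0-2] = +572.0221 N (tension)
  F[1-2] = +3401.5139 N (tension)
  F[1-3] = -2310.5253 N (compression)
  F[2-3] = +406.4253 N (tension)
  F[2-4] = +266.1799 N (tension)
  F[3-4] = -289.0314 N (compression)
  F[3-5] = -184.8543 N (compression)
  F[4-5] = +290.2892 N (tension)
  F[4-6] = +98.1515 N (tension)
  F[5-6] = -307.1661 N (compression)
  Rx@0 = +490.9000 N
  Ry@0 = +3439.4176 N
  Ry@6 = +291.0624 N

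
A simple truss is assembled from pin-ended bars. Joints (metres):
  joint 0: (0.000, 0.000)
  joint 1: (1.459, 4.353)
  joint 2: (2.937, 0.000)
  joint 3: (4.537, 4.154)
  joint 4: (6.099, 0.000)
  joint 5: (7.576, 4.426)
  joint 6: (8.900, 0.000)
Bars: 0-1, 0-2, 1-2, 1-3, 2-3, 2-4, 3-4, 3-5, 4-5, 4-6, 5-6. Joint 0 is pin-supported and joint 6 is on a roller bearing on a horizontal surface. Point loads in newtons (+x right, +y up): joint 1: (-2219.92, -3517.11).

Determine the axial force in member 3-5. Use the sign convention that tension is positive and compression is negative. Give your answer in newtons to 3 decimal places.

N=7 nodes, M=11 members, R=3 reactions → 2N=14, M+R=14
member 0 (0-1): L=4.5910, (cx,cy)=(0.3178,0.9482)
member 1 (0-2): L=2.9370, (cx,cy)=(1.0000,0.0000)
member 2 (1-2): L=4.5971, (cx,cy)=(0.3215,-0.9469)
member 3 (1-3): L=3.0844, (cx,cy)=(0.9979,-0.0645)
member 4 (2-3): L=4.4515, (cx,cy)=(0.3594,0.9332)
member 5 (2-4): L=3.1620, (cx,cy)=(1.0000,0.0000)
member 6 (3-4): L=4.4380, (cx,cy)=(0.3520,-0.9360)
member 7 (3-5): L=3.0511, (cx,cy)=(0.9960,0.0891)
member 8 (4-5): L=4.6659, (cx,cy)=(0.3165,0.9486)
member 9 (4-6): L=2.8010, (cx,cy)=(1.0000,0.0000)
member 10 (5-6): L=4.6198, (cx,cy)=(0.2866,-0.9581)
solve A·x = −loads:
  F[0-1] = -4246.4454 N (compression)
  F[0-2] = -870.4183 N (compression)
  F[1-2] = +489.0529 N (tension)
  F[1-3] = +714.6724 N (tension)
  F[2-3] = -496.2510 N (compression)
  F[2-4] = -534.8156 N (compression)
  F[3-4] = +575.7675 N (tension)
  F[3-5] = +333.4946 N (tension)
  F[4-5] = -568.1425 N (compression)
  F[4-6] = -152.3218 N (compression)
  F[5-6] = +531.4912 N (tension)
  Rx@0 = +2219.9200 N
  Ry@0 = +4026.3064 N
  Ry@6 = -509.1964 N

333.495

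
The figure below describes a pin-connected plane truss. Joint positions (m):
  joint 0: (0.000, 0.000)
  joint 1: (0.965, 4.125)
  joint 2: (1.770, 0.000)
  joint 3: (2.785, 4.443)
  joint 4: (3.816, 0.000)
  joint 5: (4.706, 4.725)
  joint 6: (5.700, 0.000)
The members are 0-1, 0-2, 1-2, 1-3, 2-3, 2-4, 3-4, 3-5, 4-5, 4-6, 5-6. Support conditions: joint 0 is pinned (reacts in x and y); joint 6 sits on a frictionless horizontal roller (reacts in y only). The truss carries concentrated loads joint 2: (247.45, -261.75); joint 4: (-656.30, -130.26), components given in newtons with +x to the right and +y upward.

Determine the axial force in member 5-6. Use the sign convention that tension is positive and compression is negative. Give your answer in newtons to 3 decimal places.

N=7 nodes, M=11 members, R=3 reactions → 2N=14, M+R=14
member 0 (0-1): L=4.2364, (cx,cy)=(0.2278,0.9737)
member 1 (0-2): L=1.7700, (cx,cy)=(1.0000,0.0000)
member 2 (1-2): L=4.2028, (cx,cy)=(0.1915,-0.9815)
member 3 (1-3): L=1.8476, (cx,cy)=(0.9851,0.1721)
member 4 (2-3): L=4.5575, (cx,cy)=(0.2227,0.9749)
member 5 (2-4): L=2.0460, (cx,cy)=(1.0000,0.0000)
member 6 (3-4): L=4.5611, (cx,cy)=(0.2260,-0.9741)
member 7 (3-5): L=1.9416, (cx,cy)=(0.9894,0.1452)
member 8 (4-5): L=4.8081, (cx,cy)=(0.1851,0.9827)
member 9 (4-6): L=1.8840, (cx,cy)=(1.0000,0.0000)
member 10 (5-6): L=4.8284, (cx,cy)=(0.2059,-0.9786)
solve A·x = −loads:
  F[0-1] = -229.5591 N (compression)
  F[0-2] = -356.5589 N (compression)
  F[1-2] = +211.2293 N (tension)
  F[1-3] = -94.1547 N (compression)
  F[2-3] = +55.8339 N (tension)
  F[2-4] = -575.9853 N (compression)
  F[3-4] = -49.6535 N (compression)
  F[3-5] = -69.8313 N (compression)
  F[4-5] = +181.7695 N (tension)
  F[4-6] = +35.4444 N (tension)
  F[5-6] = -172.1738 N (compression)
  Rx@0 = +408.8500 N
  Ry@0 = +223.5241 N
  Ry@6 = +168.4859 N

-172.174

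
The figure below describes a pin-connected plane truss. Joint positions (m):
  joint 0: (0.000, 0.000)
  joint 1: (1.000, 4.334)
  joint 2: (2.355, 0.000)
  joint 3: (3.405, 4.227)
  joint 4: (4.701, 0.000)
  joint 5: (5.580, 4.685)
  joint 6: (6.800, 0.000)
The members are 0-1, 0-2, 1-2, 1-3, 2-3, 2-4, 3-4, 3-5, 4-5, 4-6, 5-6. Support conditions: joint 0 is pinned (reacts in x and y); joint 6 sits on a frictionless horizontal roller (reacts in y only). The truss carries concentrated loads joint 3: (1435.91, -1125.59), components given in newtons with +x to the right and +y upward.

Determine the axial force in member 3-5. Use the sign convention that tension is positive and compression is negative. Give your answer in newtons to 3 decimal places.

N=7 nodes, M=11 members, R=3 reactions → 2N=14, M+R=14
member 0 (0-1): L=4.4479, (cx,cy)=(0.2248,0.9744)
member 1 (0-2): L=2.3550, (cx,cy)=(1.0000,0.0000)
member 2 (1-2): L=4.5409, (cx,cy)=(0.2984,-0.9544)
member 3 (1-3): L=2.4074, (cx,cy)=(0.9990,-0.0444)
member 4 (2-3): L=4.3555, (cx,cy)=(0.2411,0.9705)
member 5 (2-4): L=2.3460, (cx,cy)=(1.0000,0.0000)
member 6 (3-4): L=4.4212, (cx,cy)=(0.2931,-0.9561)
member 7 (3-5): L=2.2227, (cx,cy)=(0.9785,0.2061)
member 8 (4-5): L=4.7667, (cx,cy)=(0.1844,0.9829)
member 9 (4-6): L=2.0990, (cx,cy)=(1.0000,0.0000)
member 10 (5-6): L=4.8412, (cx,cy)=(0.2520,-0.9677)
solve A·x = −loads:
  F[0-1] = +339.3063 N (tension)
  F[0-2] = +1359.6249 N (tension)
  F[1-2] = -354.8939 N (compression)
  F[1-3] = +182.3658 N (tension)
  F[2-3] = +349.0191 N (tension)
  F[2-4] = +1169.5840 N (tension)
  F[3-4] = -1672.7231 N (compression)
  F[3-5] = -694.1516 N (compression)
  F[4-5] = +1627.1479 N (tension)
  F[4-6] = +379.2051 N (tension)
  F[5-6] = -1504.7734 N (compression)
  Rx@0 = -1435.9100 N
  Ry@0 = -330.6196 N
  Ry@6 = +1456.2096 N

-694.152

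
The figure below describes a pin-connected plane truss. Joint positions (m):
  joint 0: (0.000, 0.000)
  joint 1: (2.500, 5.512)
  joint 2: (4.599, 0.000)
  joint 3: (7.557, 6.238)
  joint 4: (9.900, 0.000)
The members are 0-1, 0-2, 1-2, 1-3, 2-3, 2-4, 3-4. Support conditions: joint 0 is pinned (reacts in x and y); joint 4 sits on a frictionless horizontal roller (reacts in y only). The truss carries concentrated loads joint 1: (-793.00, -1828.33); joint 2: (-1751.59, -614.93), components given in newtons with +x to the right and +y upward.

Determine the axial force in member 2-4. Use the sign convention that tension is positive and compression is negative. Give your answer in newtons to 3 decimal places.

N=5 nodes, M=7 members, R=3 reactions → 2N=10, M+R=10
member 0 (0-1): L=6.0524, (cx,cy)=(0.4131,0.9107)
member 1 (0-2): L=4.5990, (cx,cy)=(1.0000,0.0000)
member 2 (1-2): L=5.8981, (cx,cy)=(0.3559,-0.9345)
member 3 (1-3): L=5.1088, (cx,cy)=(0.9899,0.1421)
member 4 (2-3): L=6.9038, (cx,cy)=(0.4285,0.9036)
member 5 (2-4): L=5.3010, (cx,cy)=(1.0000,0.0000)
member 6 (3-4): L=6.6635, (cx,cy)=(0.3516,-0.9361)
solve A·x = −loads:
  F[0-1] = -2346.9870 N (compression)
  F[0-2] = -1575.1532 N (compression)
  F[1-2] = +287.8932 N (tension)
  F[1-3] = -281.7503 N (compression)
  F[2-3] = +382.8012 N (tension)
  F[2-4] = +114.8760 N (tension)
  F[3-4] = -326.7079 N (compression)
  Rx@0 = +2544.5900 N
  Ry@0 = +2137.4143 N
  Ry@4 = +305.8457 N

114.876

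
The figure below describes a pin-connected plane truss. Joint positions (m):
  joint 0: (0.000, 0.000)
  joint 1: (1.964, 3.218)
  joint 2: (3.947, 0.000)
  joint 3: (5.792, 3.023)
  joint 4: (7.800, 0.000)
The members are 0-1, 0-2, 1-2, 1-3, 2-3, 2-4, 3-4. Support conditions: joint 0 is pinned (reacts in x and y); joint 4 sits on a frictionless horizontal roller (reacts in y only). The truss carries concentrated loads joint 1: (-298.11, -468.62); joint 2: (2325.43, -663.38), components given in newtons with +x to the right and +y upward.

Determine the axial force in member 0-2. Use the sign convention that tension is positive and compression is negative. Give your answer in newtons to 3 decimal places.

N=5 nodes, M=7 members, R=3 reactions → 2N=10, M+R=10
member 0 (0-1): L=3.7700, (cx,cy)=(0.5210,0.8536)
member 1 (0-2): L=3.9470, (cx,cy)=(1.0000,0.0000)
member 2 (1-2): L=3.7799, (cx,cy)=(0.5246,-0.8513)
member 3 (1-3): L=3.8330, (cx,cy)=(0.9987,-0.0509)
member 4 (2-3): L=3.5415, (cx,cy)=(0.5210,0.8536)
member 5 (2-4): L=3.8530, (cx,cy)=(1.0000,0.0000)
member 6 (3-4): L=3.6291, (cx,cy)=(0.5533,-0.8330)
solve A·x = −loads:
  F[0-1] = -938.7556 N (compression)
  F[0-2] = +2516.3707 N (tension)
  F[1-2] = +415.2389 N (tension)
  F[1-3] = -409.3108 N (compression)
  F[2-3] = +363.0237 N (tension)
  F[2-4] = +219.6604 N (tension)
  F[3-4] = -397.0002 N (compression)
  Rx@0 = -2027.3200 N
  Ry@0 = +801.3061 N
  Ry@4 = +330.6939 N

2516.371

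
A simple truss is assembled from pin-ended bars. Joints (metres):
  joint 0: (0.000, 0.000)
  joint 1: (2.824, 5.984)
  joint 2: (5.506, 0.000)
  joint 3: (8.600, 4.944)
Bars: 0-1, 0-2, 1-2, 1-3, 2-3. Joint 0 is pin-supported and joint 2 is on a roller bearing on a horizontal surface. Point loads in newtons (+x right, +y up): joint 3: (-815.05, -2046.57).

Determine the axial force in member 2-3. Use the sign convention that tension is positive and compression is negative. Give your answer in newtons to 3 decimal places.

N=4 nodes, M=5 members, R=3 reactions → 2N=8, M+R=8
member 0 (0-1): L=6.6169, (cx,cy)=(0.4268,0.9044)
member 1 (0-2): L=5.5060, (cx,cy)=(1.0000,0.0000)
member 2 (1-2): L=6.5575, (cx,cy)=(0.4090,-0.9125)
member 3 (1-3): L=5.8689, (cx,cy)=(0.9842,-0.1772)
member 4 (2-3): L=5.8323, (cx,cy)=(0.5305,0.8477)
solve A·x = −loads:
  F[0-1] = +462.4045 N (tension)
  F[0-2] = -1012.3980 N (compression)
  F[1-2] = -540.8426 N (compression)
  F[1-3] = +425.2803 N (tension)
  F[2-3] = -2325.3879 N (compression)
  Rx@0 = +815.0500 N
  Ry@0 = -418.1766 N
  Ry@2 = +2464.7466 N

-2325.388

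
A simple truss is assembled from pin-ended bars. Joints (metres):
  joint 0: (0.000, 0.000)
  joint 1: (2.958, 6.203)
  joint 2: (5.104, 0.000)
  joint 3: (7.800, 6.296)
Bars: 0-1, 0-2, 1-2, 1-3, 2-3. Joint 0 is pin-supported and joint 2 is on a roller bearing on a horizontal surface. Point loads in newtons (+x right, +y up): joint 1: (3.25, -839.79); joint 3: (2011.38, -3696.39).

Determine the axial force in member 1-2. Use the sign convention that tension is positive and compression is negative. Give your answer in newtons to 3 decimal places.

N=4 nodes, M=5 members, R=3 reactions → 2N=8, M+R=8
member 0 (0-1): L=6.8722, (cx,cy)=(0.4304,0.9026)
member 1 (0-2): L=5.1040, (cx,cy)=(1.0000,0.0000)
member 2 (1-2): L=6.5637, (cx,cy)=(0.3269,-0.9450)
member 3 (1-3): L=4.8429, (cx,cy)=(0.9998,0.0192)
member 4 (2-3): L=6.8489, (cx,cy)=(0.3936,0.9193)
solve A·x = −loads:
  F[0-1] = +4525.0978 N (tension)
  F[0-2] = +66.8895 N (tension)
  F[1-2] = -5136.9603 N (compression)
  F[1-3] = +3624.6795 N (tension)
  F[2-3] = -4096.7434 N (compression)
  Rx@0 = -2014.6300 N
  Ry@0 = -4084.4605 N
  Ry@2 = +8620.6405 N

-5136.960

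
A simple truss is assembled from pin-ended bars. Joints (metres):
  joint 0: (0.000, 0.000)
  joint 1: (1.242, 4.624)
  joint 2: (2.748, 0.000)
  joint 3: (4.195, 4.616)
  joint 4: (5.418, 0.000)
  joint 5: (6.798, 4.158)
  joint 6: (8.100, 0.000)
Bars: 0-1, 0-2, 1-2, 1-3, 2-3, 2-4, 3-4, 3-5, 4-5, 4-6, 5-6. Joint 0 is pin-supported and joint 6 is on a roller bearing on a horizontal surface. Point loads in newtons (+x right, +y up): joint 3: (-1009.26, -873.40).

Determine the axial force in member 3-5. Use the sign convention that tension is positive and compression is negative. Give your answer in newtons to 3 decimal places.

N=7 nodes, M=11 members, R=3 reactions → 2N=14, M+R=14
member 0 (0-1): L=4.7879, (cx,cy)=(0.2594,0.9658)
member 1 (0-2): L=2.7480, (cx,cy)=(1.0000,0.0000)
member 2 (1-2): L=4.8631, (cx,cy)=(0.3097,-0.9508)
member 3 (1-3): L=2.9530, (cx,cy)=(1.0000,-0.0027)
member 4 (2-3): L=4.8375, (cx,cy)=(0.2991,0.9542)
member 5 (2-4): L=2.6700, (cx,cy)=(1.0000,0.0000)
member 6 (3-4): L=4.7753, (cx,cy)=(0.2561,-0.9666)
member 7 (3-5): L=2.6430, (cx,cy)=(0.9849,-0.1733)
member 8 (4-5): L=4.3810, (cx,cy)=(0.3150,0.9491)
member 9 (4-6): L=2.6820, (cx,cy)=(1.0000,0.0000)
member 10 (5-6): L=4.3571, (cx,cy)=(0.2988,-0.9543)
solve A·x = −loads:
  F[0-1] = -1031.5291 N (compression)
  F[0-2] = -741.6770 N (compression)
  F[1-2] = +1049.4126 N (tension)
  F[1-3] = -592.5685 N (compression)
  F[2-3] = -1045.7017 N (compression)
  F[2-4] = -103.9010 N (compression)
  F[3-4] = +113.4321 N (tension)
  F[3-5] = +75.9995 N (tension)
  F[4-5] = -115.5300 N (compression)
  F[4-6] = -38.4584 N (compression)
  F[5-6] = +128.6991 N (tension)
  Rx@0 = +1009.2600 N
  Ry@0 = +996.2187 N
  Ry@6 = -122.8187 N

76.000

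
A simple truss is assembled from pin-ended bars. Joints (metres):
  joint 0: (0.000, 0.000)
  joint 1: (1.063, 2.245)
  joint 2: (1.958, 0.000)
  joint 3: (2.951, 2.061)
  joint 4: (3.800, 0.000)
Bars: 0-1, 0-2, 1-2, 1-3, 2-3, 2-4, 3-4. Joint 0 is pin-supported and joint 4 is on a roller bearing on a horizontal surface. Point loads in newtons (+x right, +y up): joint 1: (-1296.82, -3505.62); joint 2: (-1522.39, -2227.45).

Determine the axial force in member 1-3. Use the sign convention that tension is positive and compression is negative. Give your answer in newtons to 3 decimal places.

-1168.383

N=5 nodes, M=7 members, R=3 reactions → 2N=10, M+R=10
member 0 (0-1): L=2.4839, (cx,cy)=(0.4279,0.9038)
member 1 (0-2): L=1.9580, (cx,cy)=(1.0000,0.0000)
member 2 (1-2): L=2.4168, (cx,cy)=(0.3703,-0.9289)
member 3 (1-3): L=1.8969, (cx,cy)=(0.9953,-0.0970)
member 4 (2-3): L=2.2877, (cx,cy)=(0.4341,0.9009)
member 5 (2-4): L=1.8420, (cx,cy)=(1.0000,0.0000)
member 6 (3-4): L=2.2290, (cx,cy)=(0.3809,-0.9246)
solve A·x = −loads:
  F[0-1] = -4836.0557 N (compression)
  F[0-2] = -749.6301 N (compression)
  F[1-2] = +1053.4506 N (tension)
  F[1-3] = -1168.3835 N (compression)
  F[2-3] = +1386.2942 N (tension)
  F[2-4] = +561.1500 N (tension)
  F[3-4] = -1473.2787 N (compression)
  Rx@0 = +2819.2100 N
  Ry@0 = +4370.8436 N
  Ry@4 = +1362.2264 N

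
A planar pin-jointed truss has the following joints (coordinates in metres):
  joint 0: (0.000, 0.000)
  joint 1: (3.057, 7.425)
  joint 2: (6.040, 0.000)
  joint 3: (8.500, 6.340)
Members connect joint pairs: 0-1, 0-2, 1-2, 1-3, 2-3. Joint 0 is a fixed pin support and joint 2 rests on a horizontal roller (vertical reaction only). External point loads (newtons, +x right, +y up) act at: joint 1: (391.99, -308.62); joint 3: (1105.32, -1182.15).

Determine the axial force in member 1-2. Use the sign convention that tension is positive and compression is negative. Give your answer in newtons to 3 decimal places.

-2768.735

N=4 nodes, M=5 members, R=3 reactions → 2N=8, M+R=8
member 0 (0-1): L=8.0297, (cx,cy)=(0.3807,0.9247)
member 1 (0-2): L=6.0400, (cx,cy)=(1.0000,0.0000)
member 2 (1-2): L=8.0018, (cx,cy)=(0.3728,-0.9279)
member 3 (1-3): L=5.5501, (cx,cy)=(0.9807,-0.1955)
member 4 (2-3): L=6.8005, (cx,cy)=(0.3617,0.9323)
solve A·x = −loads:
  F[0-1] = +2131.6763 N (tension)
  F[0-2] = +685.7548 N (tension)
  F[1-2] = -2768.7352 N (compression)
  F[1-3] = +1480.2860 N (tension)
  F[2-3] = -957.6146 N (compression)
  Rx@0 = -1497.3100 N
  Ry@0 = -1971.1474 N
  Ry@2 = +3461.9174 N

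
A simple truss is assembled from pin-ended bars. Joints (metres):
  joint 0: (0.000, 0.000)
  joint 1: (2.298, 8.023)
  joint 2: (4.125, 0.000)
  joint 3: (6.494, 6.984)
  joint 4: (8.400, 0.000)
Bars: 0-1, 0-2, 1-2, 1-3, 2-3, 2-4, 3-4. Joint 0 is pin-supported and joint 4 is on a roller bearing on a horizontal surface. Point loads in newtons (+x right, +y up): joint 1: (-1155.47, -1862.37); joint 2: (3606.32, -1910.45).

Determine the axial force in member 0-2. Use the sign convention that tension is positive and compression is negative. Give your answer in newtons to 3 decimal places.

3432.941

N=5 nodes, M=7 members, R=3 reactions → 2N=10, M+R=10
member 0 (0-1): L=8.3456, (cx,cy)=(0.2754,0.9613)
member 1 (0-2): L=4.1250, (cx,cy)=(1.0000,0.0000)
member 2 (1-2): L=8.2284, (cx,cy)=(0.2220,-0.9750)
member 3 (1-3): L=4.3227, (cx,cy)=(0.9707,-0.2404)
member 4 (2-3): L=7.3749, (cx,cy)=(0.3212,0.9470)
member 5 (2-4): L=4.2750, (cx,cy)=(1.0000,0.0000)
member 6 (3-4): L=7.2394, (cx,cy)=(0.2633,-0.9647)
solve A·x = −loads:
  F[0-1] = -3566.6492 N (compression)
  F[0-2] = +3432.9415 N (tension)
  F[1-2] = +1655.8416 N (tension)
  F[1-3] = -200.1454 N (compression)
  F[2-3] = +312.5027 N (tension)
  F[2-4] = +93.8938 N (tension)
  F[3-4] = -356.6294 N (compression)
  Rx@0 = -2450.8500 N
  Ry@0 = +3428.7728 N
  Ry@4 = +344.0472 N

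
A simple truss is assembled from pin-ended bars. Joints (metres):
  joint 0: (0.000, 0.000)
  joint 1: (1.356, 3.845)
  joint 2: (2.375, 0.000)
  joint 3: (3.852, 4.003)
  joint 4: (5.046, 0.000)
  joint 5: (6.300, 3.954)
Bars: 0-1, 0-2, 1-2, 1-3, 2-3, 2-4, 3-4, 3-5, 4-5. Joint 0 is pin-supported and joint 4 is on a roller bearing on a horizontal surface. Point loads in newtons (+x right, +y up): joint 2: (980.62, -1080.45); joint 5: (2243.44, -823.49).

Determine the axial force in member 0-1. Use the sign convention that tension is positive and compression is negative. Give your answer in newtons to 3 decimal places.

1474.621

N=6 nodes, M=9 members, R=3 reactions → 2N=12, M+R=12
member 0 (0-1): L=4.0771, (cx,cy)=(0.3326,0.9431)
member 1 (0-2): L=2.3750, (cx,cy)=(1.0000,0.0000)
member 2 (1-2): L=3.9777, (cx,cy)=(0.2562,-0.9666)
member 3 (1-3): L=2.5010, (cx,cy)=(0.9980,0.0632)
member 4 (2-3): L=4.2668, (cx,cy)=(0.3462,0.9382)
member 5 (2-4): L=2.6710, (cx,cy)=(1.0000,0.0000)
member 6 (3-4): L=4.1773, (cx,cy)=(0.2858,-0.9583)
member 7 (3-5): L=2.4485, (cx,cy)=(0.9998,-0.0200)
member 8 (4-5): L=4.1481, (cx,cy)=(0.3023,0.9532)
solve A·x = −loads:
  F[0-1] = +1474.6205 N (tension)
  F[0-2] = +2733.6172 N (tension)
  F[1-2] = -1383.3569 N (compression)
  F[1-3] = +846.5164 N (tension)
  F[2-3] = +2576.9656 N (tension)
  F[2-4] = +506.5683 N (tension)
  F[3-4] = -2630.6932 N (compression)
  F[3-5] = +2489.3068 N (tension)
  F[4-5] = -811.6500 N (compression)
  Rx@0 = -3224.0600 N
  Ry@0 = -1390.6731 N
  Ry@4 = +3294.6131 N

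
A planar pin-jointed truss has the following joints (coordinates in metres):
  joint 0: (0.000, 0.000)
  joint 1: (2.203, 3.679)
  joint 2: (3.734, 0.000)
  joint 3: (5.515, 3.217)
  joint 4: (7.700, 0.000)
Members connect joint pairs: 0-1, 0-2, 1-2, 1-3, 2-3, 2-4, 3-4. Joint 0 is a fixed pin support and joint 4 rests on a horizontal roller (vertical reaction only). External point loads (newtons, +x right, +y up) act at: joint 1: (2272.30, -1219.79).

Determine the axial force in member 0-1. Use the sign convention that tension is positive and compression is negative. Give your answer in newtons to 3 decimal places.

N=5 nodes, M=7 members, R=3 reactions → 2N=10, M+R=10
member 0 (0-1): L=4.2882, (cx,cy)=(0.5137,0.8579)
member 1 (0-2): L=3.7340, (cx,cy)=(1.0000,0.0000)
member 2 (1-2): L=3.9848, (cx,cy)=(0.3842,-0.9232)
member 3 (1-3): L=3.3441, (cx,cy)=(0.9904,-0.1382)
member 4 (2-3): L=3.6771, (cx,cy)=(0.4843,0.8749)
member 5 (2-4): L=3.9660, (cx,cy)=(1.0000,0.0000)
member 6 (3-4): L=3.8889, (cx,cy)=(0.5619,-0.8272)
solve A·x = −loads:
  F[0-1] = +250.4634 N (tension)
  F[0-2] = +2143.6267 N (tension)
  F[1-2] = -1305.8687 N (compression)
  F[1-3] = -1657.8020 N (compression)
  F[2-3] = +1378.0718 N (tension)
  F[2-4] = +974.4366 N (tension)
  F[3-4] = -1734.3056 N (compression)
  Rx@0 = -2272.3000 N
  Ry@0 = -214.8839 N
  Ry@4 = +1434.6739 N

250.463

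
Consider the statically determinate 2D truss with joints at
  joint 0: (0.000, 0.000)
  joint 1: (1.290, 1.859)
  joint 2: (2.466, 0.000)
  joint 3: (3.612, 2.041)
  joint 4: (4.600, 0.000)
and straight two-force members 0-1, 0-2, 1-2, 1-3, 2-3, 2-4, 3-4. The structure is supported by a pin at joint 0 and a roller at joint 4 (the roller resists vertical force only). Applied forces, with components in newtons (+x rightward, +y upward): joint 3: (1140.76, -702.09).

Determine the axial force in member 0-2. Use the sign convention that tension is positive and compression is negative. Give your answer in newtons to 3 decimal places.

894.173

N=5 nodes, M=7 members, R=3 reactions → 2N=10, M+R=10
member 0 (0-1): L=2.2627, (cx,cy)=(0.5701,0.8216)
member 1 (0-2): L=2.4660, (cx,cy)=(1.0000,0.0000)
member 2 (1-2): L=2.1997, (cx,cy)=(0.5346,-0.8451)
member 3 (1-3): L=2.3291, (cx,cy)=(0.9969,0.0781)
member 4 (2-3): L=2.3407, (cx,cy)=(0.4896,0.8720)
member 5 (2-4): L=2.1340, (cx,cy)=(1.0000,0.0000)
member 6 (3-4): L=2.2676, (cx,cy)=(0.4357,-0.9001)
solve A·x = −loads:
  F[0-1] = +432.5292 N (tension)
  F[0-2] = +894.1726 N (tension)
  F[1-2] = -378.8329 N (compression)
  F[1-3] = +450.4922 N (tension)
  F[2-3] = +367.1666 N (tension)
  F[2-4] = +511.8835 N (tension)
  F[3-4] = -1174.8240 N (compression)
  Rx@0 = -1140.7600 N
  Ry@0 = -355.3535 N
  Ry@4 = +1057.4435 N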